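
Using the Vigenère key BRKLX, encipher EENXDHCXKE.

FVXIAITHVB

Repeat the key across the message: BRKLXBRKLX
E(4)+B(1): 5 → F
E(4)+R(17): 21 → V
N(13)+K(10): 23 → X
X(23)+L(11): 34≡8 → I
D(3)+X(23): 26≡0 → A
H(7)+B(1): 8 → I
C(2)+R(17): 19 → T
X(23)+K(10): 33≡7 → H
K(10)+L(11): 21 → V
E(4)+X(23): 27≡1 → B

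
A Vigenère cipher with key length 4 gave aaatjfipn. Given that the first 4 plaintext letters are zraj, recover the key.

Subtract each crib letter from the matching ciphertext letter (mod 26):
a(0)−z(25)=-25≡1 → b
a(0)−r(17)=-17≡9 → j
a(0)−a(0)=0 → a
t(19)−j(9)=10 → k

bjak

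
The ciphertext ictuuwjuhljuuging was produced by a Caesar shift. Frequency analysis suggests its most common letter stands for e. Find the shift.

16

The most frequent ciphertext letter is u (appears 5 times).
u is position 20; e is position 4.
Shift = 16.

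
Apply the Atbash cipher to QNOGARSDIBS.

Q(16) → J(9)
N(13) → M(12)
O(14) → L(11)
G(6) → T(19)
A(0) → Z(25)
R(17) → I(8)
S(18) → H(7)
D(3) → W(22)
I(8) → R(17)
B(1) → Y(24)
S(18) → H(7)

JMLTZIHWRYH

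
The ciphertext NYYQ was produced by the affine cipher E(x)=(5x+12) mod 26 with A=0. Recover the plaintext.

VSSG

The inverse of 5 mod 26 is 21, since 5·21=105≡1. Apply D(y)=21·(y−12) mod 26:
N(13): 21·(13−12)=21 → V
Y(24): 21·(24−12)=252≡18 → S
Y(24): 21·(24−12)=252≡18 → S
Q(16): 21·(16−12)=84≡6 → G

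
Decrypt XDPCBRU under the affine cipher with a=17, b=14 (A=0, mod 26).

The inverse of 17 mod 26 is 23, since 17·23=391≡1. Apply D(y)=23·(y−14) mod 26:
X(23): 23·(23−14)=207≡25 → Z
D(3): 23·(3−14)=-253≡7 → H
P(15): 23·(15−14)=23 → X
C(2): 23·(2−14)=-276≡10 → K
B(1): 23·(1−14)=-299≡13 → N
R(17): 23·(17−14)=69≡17 → R
U(20): 23·(20−14)=138≡8 → I

ZHXKNRI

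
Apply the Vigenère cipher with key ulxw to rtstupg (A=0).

Repeat the key across the message: ulxwulx
r(17)+u(20): 37≡11 → l
t(19)+l(11): 30≡4 → e
s(18)+x(23): 41≡15 → p
t(19)+w(22): 41≡15 → p
u(20)+u(20): 40≡14 → o
p(15)+l(11): 26≡0 → a
g(6)+x(23): 29≡3 → d

leppoad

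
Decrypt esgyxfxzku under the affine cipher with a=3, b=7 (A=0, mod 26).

zvrxoiogbn

The inverse of 3 mod 26 is 9, since 3·9=27≡1. Apply D(y)=9·(y−7) mod 26:
e(4): 9·(4−7)=-27≡25 → z
s(18): 9·(18−7)=99≡21 → v
g(6): 9·(6−7)=-9≡17 → r
y(24): 9·(24−7)=153≡23 → x
x(23): 9·(23−7)=144≡14 → o
f(5): 9·(5−7)=-18≡8 → i
x(23): 9·(23−7)=144≡14 → o
z(25): 9·(25−7)=162≡6 → g
k(10): 9·(10−7)=27≡1 → b
u(20): 9·(20−7)=117≡13 → n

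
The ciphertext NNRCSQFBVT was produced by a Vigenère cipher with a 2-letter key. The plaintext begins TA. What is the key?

UN

Subtract each crib letter from the matching ciphertext letter (mod 26):
N(13)−T(19)=-6≡20 → U
N(13)−A(0)=13 → N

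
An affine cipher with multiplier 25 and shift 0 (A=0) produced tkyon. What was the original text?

hqcmn

The inverse of 25 mod 26 is 25, since 25·25=625≡1. Apply D(y)=25·(y−0) mod 26:
t(19): 25·(19−0)=475≡7 → h
k(10): 25·(10−0)=250≡16 → q
y(24): 25·(24−0)=600≡2 → c
o(14): 25·(14−0)=350≡12 → m
n(13): 25·(13−0)=325≡13 → n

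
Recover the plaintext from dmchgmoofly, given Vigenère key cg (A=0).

bgabegmidfw

Repeat the key across the ciphertext: cgcgcgcgcgc
d(3)−c(2): 1 → b
m(12)−g(6): 6 → g
c(2)−c(2): 0 → a
h(7)−g(6): 1 → b
g(6)−c(2): 4 → e
m(12)−g(6): 6 → g
o(14)−c(2): 12 → m
o(14)−g(6): 8 → i
f(5)−c(2): 3 → d
l(11)−g(6): 5 → f
y(24)−c(2): 22 → w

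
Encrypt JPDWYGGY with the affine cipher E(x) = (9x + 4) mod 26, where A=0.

J(9): 9·9+4=85≡7 → H
P(15): 9·15+4=139≡9 → J
D(3): 9·3+4=31≡5 → F
W(22): 9·22+4=202≡20 → U
Y(24): 9·24+4=220≡12 → M
G(6): 9·6+4=58≡6 → G
G(6): 9·6+4=58≡6 → G
Y(24): 9·24+4=220≡12 → M

HJFUMGGM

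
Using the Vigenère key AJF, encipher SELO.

SNQO

Repeat the key across the message: AJFA
S(18)+A(0): 18 → S
E(4)+J(9): 13 → N
L(11)+F(5): 16 → Q
O(14)+A(0): 14 → O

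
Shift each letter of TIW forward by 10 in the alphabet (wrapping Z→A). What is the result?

DSG

T(19): 19+10=29≡3 → D
I(8): 8+10=18 → S
W(22): 22+10=32≡6 → G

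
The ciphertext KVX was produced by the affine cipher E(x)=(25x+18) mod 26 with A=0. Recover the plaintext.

IXV

The inverse of 25 mod 26 is 25, since 25·25=625≡1. Apply D(y)=25·(y−18) mod 26:
K(10): 25·(10−18)=-200≡8 → I
V(21): 25·(21−18)=75≡23 → X
X(23): 25·(23−18)=125≡21 → V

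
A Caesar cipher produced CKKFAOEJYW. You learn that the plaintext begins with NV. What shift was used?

From the crib: C(2)−N(13)=-11≡15, so the shift is 15.

15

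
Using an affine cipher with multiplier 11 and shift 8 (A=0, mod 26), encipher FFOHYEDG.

F(5): 11·5+8=63≡11 → L
F(5): 11·5+8=63≡11 → L
O(14): 11·14+8=162≡6 → G
H(7): 11·7+8=85≡7 → H
Y(24): 11·24+8=272≡12 → M
E(4): 11·4+8=52≡0 → A
D(3): 11·3+8=41≡15 → P
G(6): 11·6+8=74≡22 → W

LLGHMAPW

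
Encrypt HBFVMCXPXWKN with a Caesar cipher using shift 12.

H(7): 7+12=19 → T
B(1): 1+12=13 → N
F(5): 5+12=17 → R
V(21): 21+12=33≡7 → H
M(12): 12+12=24 → Y
C(2): 2+12=14 → O
X(23): 23+12=35≡9 → J
P(15): 15+12=27≡1 → B
X(23): 23+12=35≡9 → J
W(22): 22+12=34≡8 → I
K(10): 10+12=22 → W
N(13): 13+12=25 → Z

TNRHYOJBJIWZ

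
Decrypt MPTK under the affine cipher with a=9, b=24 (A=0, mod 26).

The inverse of 9 mod 26 is 3, since 9·3=27≡1. Apply D(y)=3·(y−24) mod 26:
M(12): 3·(12−24)=-36≡16 → Q
P(15): 3·(15−24)=-27≡25 → Z
T(19): 3·(19−24)=-15≡11 → L
K(10): 3·(10−24)=-42≡10 → K

QZLK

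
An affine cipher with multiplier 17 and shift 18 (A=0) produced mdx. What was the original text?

The inverse of 17 mod 26 is 23, since 17·23=391≡1. Apply D(y)=23·(y−18) mod 26:
m(12): 23·(12−18)=-138≡18 → s
d(3): 23·(3−18)=-345≡19 → t
x(23): 23·(23−18)=115≡11 → l

stl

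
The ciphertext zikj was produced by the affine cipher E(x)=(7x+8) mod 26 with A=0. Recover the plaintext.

vaep

The inverse of 7 mod 26 is 15, since 7·15=105≡1. Apply D(y)=15·(y−8) mod 26:
z(25): 15·(25−8)=255≡21 → v
i(8): 15·(8−8)=0 → a
k(10): 15·(10−8)=30≡4 → e
j(9): 15·(9−8)=15 → p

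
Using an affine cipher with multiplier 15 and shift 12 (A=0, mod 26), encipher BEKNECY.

BUGZUQI

B(1): 15·1+12=27≡1 → B
E(4): 15·4+12=72≡20 → U
K(10): 15·10+12=162≡6 → G
N(13): 15·13+12=207≡25 → Z
E(4): 15·4+12=72≡20 → U
C(2): 15·2+12=42≡16 → Q
Y(24): 15·24+12=372≡8 → I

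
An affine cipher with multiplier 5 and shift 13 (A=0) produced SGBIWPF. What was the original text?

The inverse of 5 mod 26 is 21, since 5·21=105≡1. Apply D(y)=21·(y−13) mod 26:
S(18): 21·(18−13)=105≡1 → B
G(6): 21·(6−13)=-147≡9 → J
B(1): 21·(1−13)=-252≡8 → I
I(8): 21·(8−13)=-105≡25 → Z
W(22): 21·(22−13)=189≡7 → H
P(15): 21·(15−13)=42≡16 → Q
F(5): 21·(5−13)=-168≡14 → O

BJIZHQO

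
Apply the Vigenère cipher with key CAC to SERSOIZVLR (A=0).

UETUOKBVNT

Repeat the key across the message: CACCACCACC
S(18)+C(2): 20 → U
E(4)+A(0): 4 → E
R(17)+C(2): 19 → T
S(18)+C(2): 20 → U
O(14)+A(0): 14 → O
I(8)+C(2): 10 → K
Z(25)+C(2): 27≡1 → B
V(21)+A(0): 21 → V
L(11)+C(2): 13 → N
R(17)+C(2): 19 → T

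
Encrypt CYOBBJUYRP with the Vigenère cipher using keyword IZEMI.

Repeat the key across the message: IZEMIIZEMI
C(2)+I(8): 10 → K
Y(24)+Z(25): 49≡23 → X
O(14)+E(4): 18 → S
B(1)+M(12): 13 → N
B(1)+I(8): 9 → J
J(9)+I(8): 17 → R
U(20)+Z(25): 45≡19 → T
Y(24)+E(4): 28≡2 → C
R(17)+M(12): 29≡3 → D
P(15)+I(8): 23 → X

KXSNJRTCDX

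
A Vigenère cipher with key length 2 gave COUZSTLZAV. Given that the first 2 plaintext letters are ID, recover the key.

Subtract each crib letter from the matching ciphertext letter (mod 26):
C(2)−I(8)=-6≡20 → U
O(14)−D(3)=11 → L

UL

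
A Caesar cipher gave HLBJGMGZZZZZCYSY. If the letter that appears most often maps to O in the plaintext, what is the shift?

The most frequent ciphertext letter is Z (appears 5 times).
Z is position 25; O is position 14.
Shift = 11.

11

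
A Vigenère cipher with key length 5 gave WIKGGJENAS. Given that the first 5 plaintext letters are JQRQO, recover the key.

Subtract each crib letter from the matching ciphertext letter (mod 26):
W(22)−J(9)=13 → N
I(8)−Q(16)=-8≡18 → S
K(10)−R(17)=-7≡19 → T
G(6)−Q(16)=-10≡16 → Q
G(6)−O(14)=-8≡18 → S

NSTQS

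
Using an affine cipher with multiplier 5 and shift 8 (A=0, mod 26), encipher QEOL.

KCAL

Q(16): 5·16+8=88≡10 → K
E(4): 5·4+8=28≡2 → C
O(14): 5·14+8=78≡0 → A
L(11): 5·11+8=63≡11 → L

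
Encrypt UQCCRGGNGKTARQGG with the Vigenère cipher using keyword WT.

QJYVNZCGCDPTNJCZ

Repeat the key across the message: WTWTWTWTWTWTWTWT
U(20)+W(22): 42≡16 → Q
Q(16)+T(19): 35≡9 → J
C(2)+W(22): 24 → Y
C(2)+T(19): 21 → V
R(17)+W(22): 39≡13 → N
G(6)+T(19): 25 → Z
G(6)+W(22): 28≡2 → C
N(13)+T(19): 32≡6 → G
G(6)+W(22): 28≡2 → C
K(10)+T(19): 29≡3 → D
T(19)+W(22): 41≡15 → P
A(0)+T(19): 19 → T
R(17)+W(22): 39≡13 → N
Q(16)+T(19): 35≡9 → J
G(6)+W(22): 28≡2 → C
G(6)+T(19): 25 → Z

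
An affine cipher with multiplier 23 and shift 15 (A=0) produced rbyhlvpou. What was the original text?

The inverse of 23 mod 26 is 17, since 23·17=391≡1. Apply D(y)=17·(y−15) mod 26:
r(17): 17·(17−15)=34≡8 → i
b(1): 17·(1−15)=-238≡22 → w
y(24): 17·(24−15)=153≡23 → x
h(7): 17·(7−15)=-136≡20 → u
l(11): 17·(11−15)=-68≡10 → k
v(21): 17·(21−15)=102≡24 → y
p(15): 17·(15−15)=0 → a
o(14): 17·(14−15)=-17≡9 → j
u(20): 17·(20−15)=85≡7 → h

iwxukyajh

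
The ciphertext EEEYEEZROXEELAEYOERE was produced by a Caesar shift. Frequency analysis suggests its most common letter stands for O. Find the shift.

16

The most frequent ciphertext letter is E (appears 10 times).
E is position 4; O is position 14.
Shift = -10≡16.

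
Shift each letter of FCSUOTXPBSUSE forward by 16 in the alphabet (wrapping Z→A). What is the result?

VSIKEJNFRIKIU

F(5): 5+16=21 → V
C(2): 2+16=18 → S
S(18): 18+16=34≡8 → I
U(20): 20+16=36≡10 → K
O(14): 14+16=30≡4 → E
T(19): 19+16=35≡9 → J
X(23): 23+16=39≡13 → N
P(15): 15+16=31≡5 → F
B(1): 1+16=17 → R
S(18): 18+16=34≡8 → I
U(20): 20+16=36≡10 → K
S(18): 18+16=34≡8 → I
E(4): 4+16=20 → U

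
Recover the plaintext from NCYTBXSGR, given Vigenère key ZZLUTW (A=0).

Repeat the key across the ciphertext: ZZLUTWZZL
N(13)−Z(25): -12≡14 → O
C(2)−Z(25): -23≡3 → D
Y(24)−L(11): 13 → N
T(19)−U(20): -1≡25 → Z
B(1)−T(19): -18≡8 → I
X(23)−W(22): 1 → B
S(18)−Z(25): -7≡19 → T
G(6)−Z(25): -19≡7 → H
R(17)−L(11): 6 → G

ODNZIBTHG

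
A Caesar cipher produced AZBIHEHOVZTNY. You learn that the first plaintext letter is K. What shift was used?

From the crib: A(0)−K(10)=-10≡16, so the shift is 16.

16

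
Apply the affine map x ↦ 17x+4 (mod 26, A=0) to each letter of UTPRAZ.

U(20): 17·20+4=344≡6 → G
T(19): 17·19+4=327≡15 → P
P(15): 17·15+4=259≡25 → Z
R(17): 17·17+4=293≡7 → H
A(0): 17·0+4=4 → E
Z(25): 17·25+4=429≡13 → N

GPZHEN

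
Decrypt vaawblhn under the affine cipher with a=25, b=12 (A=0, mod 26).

The inverse of 25 mod 26 is 25, since 25·25=625≡1. Apply D(y)=25·(y−12) mod 26:
v(21): 25·(21−12)=225≡17 → r
a(0): 25·(0−12)=-300≡12 → m
a(0): 25·(0−12)=-300≡12 → m
w(22): 25·(22−12)=250≡16 → q
b(1): 25·(1−12)=-275≡11 → l
l(11): 25·(11−12)=-25≡1 → b
h(7): 25·(7−12)=-125≡5 → f
n(13): 25·(13−12)=25 → z

rmmqlbfz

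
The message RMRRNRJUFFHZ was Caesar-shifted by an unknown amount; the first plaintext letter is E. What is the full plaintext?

From the crib: R(17)−E(4)=13, so the shift is 13.
Subtract 13 from each ciphertext letter:
R(17): 17−13=4 → E
M(12): 12−13=-1≡25 → Z
R(17): 17−13=4 → E
R(17): 17−13=4 → E
N(13): 13−13=0 → A
R(17): 17−13=4 → E
J(9): 9−13=-4≡22 → W
U(20): 20−13=7 → H
F(5): 5−13=-8≡18 → S
F(5): 5−13=-8≡18 → S
H(7): 7−13=-6≡20 → U
Z(25): 25−13=12 → M

EZEEAEWHSSUM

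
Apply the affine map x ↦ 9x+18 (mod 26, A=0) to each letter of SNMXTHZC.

S(18): 9·18+18=180≡24 → Y
N(13): 9·13+18=135≡5 → F
M(12): 9·12+18=126≡22 → W
X(23): 9·23+18=225≡17 → R
T(19): 9·19+18=189≡7 → H
H(7): 9·7+18=81≡3 → D
Z(25): 9·25+18=243≡9 → J
C(2): 9·2+18=36≡10 → K

YFWRHDJK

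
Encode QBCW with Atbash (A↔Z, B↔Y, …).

Q(16) → J(9)
B(1) → Y(24)
C(2) → X(23)
W(22) → D(3)

JYXD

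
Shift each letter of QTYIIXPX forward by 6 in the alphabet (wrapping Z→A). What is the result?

WZEOODVD

Q(16): 16+6=22 → W
T(19): 19+6=25 → Z
Y(24): 24+6=30≡4 → E
I(8): 8+6=14 → O
I(8): 8+6=14 → O
X(23): 23+6=29≡3 → D
P(15): 15+6=21 → V
X(23): 23+6=29≡3 → D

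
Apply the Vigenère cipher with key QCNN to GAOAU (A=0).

Repeat the key across the message: QCNNQ
G(6)+Q(16): 22 → W
A(0)+C(2): 2 → C
O(14)+N(13): 27≡1 → B
A(0)+N(13): 13 → N
U(20)+Q(16): 36≡10 → K

WCBNK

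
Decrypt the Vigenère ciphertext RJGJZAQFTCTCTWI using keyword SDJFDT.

ZGXEWHYCKXQJBTZ

Repeat the key across the ciphertext: SDJFDTSDJFDTSDJ
R(17)−S(18): -1≡25 → Z
J(9)−D(3): 6 → G
G(6)−J(9): -3≡23 → X
J(9)−F(5): 4 → E
Z(25)−D(3): 22 → W
A(0)−T(19): -19≡7 → H
Q(16)−S(18): -2≡24 → Y
F(5)−D(3): 2 → C
T(19)−J(9): 10 → K
C(2)−F(5): -3≡23 → X
T(19)−D(3): 16 → Q
C(2)−T(19): -17≡9 → J
T(19)−S(18): 1 → B
W(22)−D(3): 19 → T
I(8)−J(9): -1≡25 → Z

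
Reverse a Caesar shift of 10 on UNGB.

U(20): 20−10=10 → K
N(13): 13−10=3 → D
G(6): 6−10=-4≡22 → W
B(1): 1−10=-9≡17 → R

KDWR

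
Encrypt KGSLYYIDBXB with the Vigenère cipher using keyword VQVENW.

Repeat the key across the message: VQVENWVQVEN
K(10)+V(21): 31≡5 → F
G(6)+Q(16): 22 → W
S(18)+V(21): 39≡13 → N
L(11)+E(4): 15 → P
Y(24)+N(13): 37≡11 → L
Y(24)+W(22): 46≡20 → U
I(8)+V(21): 29≡3 → D
D(3)+Q(16): 19 → T
B(1)+V(21): 22 → W
X(23)+E(4): 27≡1 → B
B(1)+N(13): 14 → O

FWNPLUDTWBO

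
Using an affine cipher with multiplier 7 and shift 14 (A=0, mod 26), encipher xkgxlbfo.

x(23): 7·23+14=175≡19 → t
k(10): 7·10+14=84≡6 → g
g(6): 7·6+14=56≡4 → e
x(23): 7·23+14=175≡19 → t
l(11): 7·11+14=91≡13 → n
b(1): 7·1+14=21 → v
f(5): 7·5+14=49≡23 → x
o(14): 7·14+14=112≡8 → i

tgetnvxi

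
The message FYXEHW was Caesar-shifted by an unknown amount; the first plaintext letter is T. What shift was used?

12

From the crib: F(5)−T(19)=-14≡12, so the shift is 12.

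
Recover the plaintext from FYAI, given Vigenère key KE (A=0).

Repeat the key across the ciphertext: KEKE
F(5)−K(10): -5≡21 → V
Y(24)−E(4): 20 → U
A(0)−K(10): -10≡16 → Q
I(8)−E(4): 4 → E

VUQE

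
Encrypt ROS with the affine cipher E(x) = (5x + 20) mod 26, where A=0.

R(17): 5·17+20=105≡1 → B
O(14): 5·14+20=90≡12 → M
S(18): 5·18+20=110≡6 → G

BMG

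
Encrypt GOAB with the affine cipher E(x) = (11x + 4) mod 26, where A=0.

SCEP

G(6): 11·6+4=70≡18 → S
O(14): 11·14+4=158≡2 → C
A(0): 11·0+4=4 → E
B(1): 11·1+4=15 → P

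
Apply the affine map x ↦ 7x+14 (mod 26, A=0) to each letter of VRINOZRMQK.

V(21): 7·21+14=161≡5 → F
R(17): 7·17+14=133≡3 → D
I(8): 7·8+14=70≡18 → S
N(13): 7·13+14=105≡1 → B
O(14): 7·14+14=112≡8 → I
Z(25): 7·25+14=189≡7 → H
R(17): 7·17+14=133≡3 → D
M(12): 7·12+14=98≡20 → U
Q(16): 7·16+14=126≡22 → W
K(10): 7·10+14=84≡6 → G

FDSBIHDUWG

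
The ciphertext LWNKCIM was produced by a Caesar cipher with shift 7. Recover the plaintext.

EPGDVBF

L(11): 11−7=4 → E
W(22): 22−7=15 → P
N(13): 13−7=6 → G
K(10): 10−7=3 → D
C(2): 2−7=-5≡21 → V
I(8): 8−7=1 → B
M(12): 12−7=5 → F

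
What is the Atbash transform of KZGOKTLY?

K(10) → P(15)
Z(25) → A(0)
G(6) → T(19)
O(14) → L(11)
K(10) → P(15)
T(19) → G(6)
L(11) → O(14)
Y(24) → B(1)

PATLPGOB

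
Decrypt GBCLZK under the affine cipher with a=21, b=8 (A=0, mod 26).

QRWPHK

The inverse of 21 mod 26 is 5, since 21·5=105≡1. Apply D(y)=5·(y−8) mod 26:
G(6): 5·(6−8)=-10≡16 → Q
B(1): 5·(1−8)=-35≡17 → R
C(2): 5·(2−8)=-30≡22 → W
L(11): 5·(11−8)=15 → P
Z(25): 5·(25−8)=85≡7 → H
K(10): 5·(10−8)=10 → K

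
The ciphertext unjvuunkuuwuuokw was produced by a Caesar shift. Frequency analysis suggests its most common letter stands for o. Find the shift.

6

The most frequent ciphertext letter is u (appears 7 times).
u is position 20; o is position 14.
Shift = 6.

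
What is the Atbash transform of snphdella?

hmkswvooz

s(18) → h(7)
n(13) → m(12)
p(15) → k(10)
h(7) → s(18)
d(3) → w(22)
e(4) → v(21)
l(11) → o(14)
l(11) → o(14)
a(0) → z(25)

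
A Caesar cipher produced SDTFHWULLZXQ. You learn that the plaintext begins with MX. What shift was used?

6

From the crib: S(18)−M(12)=6, so the shift is 6.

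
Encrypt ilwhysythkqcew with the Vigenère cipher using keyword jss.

Repeat the key across the message: jssjssjssjssjs
i(8)+j(9): 17 → r
l(11)+s(18): 29≡3 → d
w(22)+s(18): 40≡14 → o
h(7)+j(9): 16 → q
y(24)+s(18): 42≡16 → q
s(18)+s(18): 36≡10 → k
y(24)+j(9): 33≡7 → h
t(19)+s(18): 37≡11 → l
h(7)+s(18): 25 → z
k(10)+j(9): 19 → t
q(16)+s(18): 34≡8 → i
c(2)+s(18): 20 → u
e(4)+j(9): 13 → n
w(22)+s(18): 40≡14 → o

rdoqqkhlztiuno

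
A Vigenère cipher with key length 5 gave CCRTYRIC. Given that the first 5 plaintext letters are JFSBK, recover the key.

Subtract each crib letter from the matching ciphertext letter (mod 26):
C(2)−J(9)=-7≡19 → T
C(2)−F(5)=-3≡23 → X
R(17)−S(18)=-1≡25 → Z
T(19)−B(1)=18 → S
Y(24)−K(10)=14 → O

TXZSO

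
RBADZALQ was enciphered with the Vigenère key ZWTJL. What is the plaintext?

SFHUOBPX

Repeat the key across the ciphertext: ZWTJLZWT
R(17)−Z(25): -8≡18 → S
B(1)−W(22): -21≡5 → F
A(0)−T(19): -19≡7 → H
D(3)−J(9): -6≡20 → U
Z(25)−L(11): 14 → O
A(0)−Z(25): -25≡1 → B
L(11)−W(22): -11≡15 → P
Q(16)−T(19): -3≡23 → X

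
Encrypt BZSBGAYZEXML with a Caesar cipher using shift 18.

B(1): 1+18=19 → T
Z(25): 25+18=43≡17 → R
S(18): 18+18=36≡10 → K
B(1): 1+18=19 → T
G(6): 6+18=24 → Y
A(0): 0+18=18 → S
Y(24): 24+18=42≡16 → Q
Z(25): 25+18=43≡17 → R
E(4): 4+18=22 → W
X(23): 23+18=41≡15 → P
M(12): 12+18=30≡4 → E
L(11): 11+18=29≡3 → D

TRKTYSQRWPED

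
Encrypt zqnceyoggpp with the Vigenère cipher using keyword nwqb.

mmddruehtlf

Repeat the key across the message: nwqbnwqbnwq
z(25)+n(13): 38≡12 → m
q(16)+w(22): 38≡12 → m
n(13)+q(16): 29≡3 → d
c(2)+b(1): 3 → d
e(4)+n(13): 17 → r
y(24)+w(22): 46≡20 → u
o(14)+q(16): 30≡4 → e
g(6)+b(1): 7 → h
g(6)+n(13): 19 → t
p(15)+w(22): 37≡11 → l
p(15)+q(16): 31≡5 → f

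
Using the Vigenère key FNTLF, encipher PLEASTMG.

Repeat the key across the message: FNTLFFNT
P(15)+F(5): 20 → U
L(11)+N(13): 24 → Y
E(4)+T(19): 23 → X
A(0)+L(11): 11 → L
S(18)+F(5): 23 → X
T(19)+F(5): 24 → Y
M(12)+N(13): 25 → Z
G(6)+T(19): 25 → Z

UYXLXYZZ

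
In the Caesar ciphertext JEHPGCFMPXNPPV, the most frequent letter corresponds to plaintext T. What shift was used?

The most frequent ciphertext letter is P (appears 4 times).
P is position 15; T is position 19.
Shift = -4≡22.

22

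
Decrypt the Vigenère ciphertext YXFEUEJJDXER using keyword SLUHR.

Repeat the key across the ciphertext: SLUHRSLUHRSL
Y(24)−S(18): 6 → G
X(23)−L(11): 12 → M
F(5)−U(20): -15≡11 → L
E(4)−H(7): -3≡23 → X
U(20)−R(17): 3 → D
E(4)−S(18): -14≡12 → M
J(9)−L(11): -2≡24 → Y
J(9)−U(20): -11≡15 → P
D(3)−H(7): -4≡22 → W
X(23)−R(17): 6 → G
E(4)−S(18): -14≡12 → M
R(17)−L(11): 6 → G

GMLXDMYPWGMG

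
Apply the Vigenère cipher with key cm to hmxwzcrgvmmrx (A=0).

Repeat the key across the message: cmcmcmcmcmcmc
h(7)+c(2): 9 → j
m(12)+m(12): 24 → y
x(23)+c(2): 25 → z
w(22)+m(12): 34≡8 → i
z(25)+c(2): 27≡1 → b
c(2)+m(12): 14 → o
r(17)+c(2): 19 → t
g(6)+m(12): 18 → s
v(21)+c(2): 23 → x
m(12)+m(12): 24 → y
m(12)+c(2): 14 → o
r(17)+m(12): 29≡3 → d
x(23)+c(2): 25 → z

jyzibotsxyodz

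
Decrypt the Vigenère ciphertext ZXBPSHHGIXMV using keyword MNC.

Repeat the key across the ciphertext: MNCMNCMNCMNC
Z(25)−M(12): 13 → N
X(23)−N(13): 10 → K
B(1)−C(2): -1≡25 → Z
P(15)−M(12): 3 → D
S(18)−N(13): 5 → F
H(7)−C(2): 5 → F
H(7)−M(12): -5≡21 → V
G(6)−N(13): -7≡19 → T
I(8)−C(2): 6 → G
X(23)−M(12): 11 → L
M(12)−N(13): -1≡25 → Z
V(21)−C(2): 19 → T

NKZDFFVTGLZT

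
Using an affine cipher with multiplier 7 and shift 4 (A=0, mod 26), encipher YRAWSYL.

Y(24): 7·24+4=172≡16 → Q
R(17): 7·17+4=123≡19 → T
A(0): 7·0+4=4 → E
W(22): 7·22+4=158≡2 → C
S(18): 7·18+4=130≡0 → A
Y(24): 7·24+4=172≡16 → Q
L(11): 7·11+4=81≡3 → D

QTECAQD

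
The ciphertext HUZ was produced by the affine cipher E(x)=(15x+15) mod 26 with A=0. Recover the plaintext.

The inverse of 15 mod 26 is 7, since 15·7=105≡1. Apply D(y)=7·(y−15) mod 26:
H(7): 7·(7−15)=-56≡22 → W
U(20): 7·(20−15)=35≡9 → J
Z(25): 7·(25−15)=70≡18 → S

WJS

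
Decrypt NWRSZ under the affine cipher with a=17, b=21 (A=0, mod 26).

YXMJO

The inverse of 17 mod 26 is 23, since 17·23=391≡1. Apply D(y)=23·(y−21) mod 26:
N(13): 23·(13−21)=-184≡24 → Y
W(22): 23·(22−21)=23 → X
R(17): 23·(17−21)=-92≡12 → M
S(18): 23·(18−21)=-69≡9 → J
Z(25): 23·(25−21)=92≡14 → O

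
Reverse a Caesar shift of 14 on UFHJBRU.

U(20): 20−14=6 → G
F(5): 5−14=-9≡17 → R
H(7): 7−14=-7≡19 → T
J(9): 9−14=-5≡21 → V
B(1): 1−14=-13≡13 → N
R(17): 17−14=3 → D
U(20): 20−14=6 → G

GRTVNDG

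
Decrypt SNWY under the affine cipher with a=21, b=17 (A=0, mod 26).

FGZJ

The inverse of 21 mod 26 is 5, since 21·5=105≡1. Apply D(y)=5·(y−17) mod 26:
S(18): 5·(18−17)=5 → F
N(13): 5·(13−17)=-20≡6 → G
W(22): 5·(22−17)=25 → Z
Y(24): 5·(24−17)=35≡9 → J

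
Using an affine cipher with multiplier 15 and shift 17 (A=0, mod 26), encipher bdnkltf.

b(1): 15·1+17=32≡6 → g
d(3): 15·3+17=62≡10 → k
n(13): 15·13+17=212≡4 → e
k(10): 15·10+17=167≡11 → l
l(11): 15·11+17=182≡0 → a
t(19): 15·19+17=302≡16 → q
f(5): 15·5+17=92≡14 → o

gkelaqo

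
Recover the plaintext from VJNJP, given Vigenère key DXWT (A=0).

SMRQM

Repeat the key across the ciphertext: DXWTD
V(21)−D(3): 18 → S
J(9)−X(23): -14≡12 → M
N(13)−W(22): -9≡17 → R
J(9)−T(19): -10≡16 → Q
P(15)−D(3): 12 → M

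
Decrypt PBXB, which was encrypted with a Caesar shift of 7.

IUQU

P(15): 15−7=8 → I
B(1): 1−7=-6≡20 → U
X(23): 23−7=16 → Q
B(1): 1−7=-6≡20 → U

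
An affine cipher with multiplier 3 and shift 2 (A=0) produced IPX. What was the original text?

The inverse of 3 mod 26 is 9, since 3·9=27≡1. Apply D(y)=9·(y−2) mod 26:
I(8): 9·(8−2)=54≡2 → C
P(15): 9·(15−2)=117≡13 → N
X(23): 9·(23−2)=189≡7 → H

CNH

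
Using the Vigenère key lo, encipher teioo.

Repeat the key across the message: lolol
t(19)+l(11): 30≡4 → e
e(4)+o(14): 18 → s
i(8)+l(11): 19 → t
o(14)+o(14): 28≡2 → c
o(14)+l(11): 25 → z

estcz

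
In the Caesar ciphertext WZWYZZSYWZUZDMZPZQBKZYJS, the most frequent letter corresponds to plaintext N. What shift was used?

The most frequent ciphertext letter is Z (appears 8 times).
Z is position 25; N is position 13.
Shift = 12.

12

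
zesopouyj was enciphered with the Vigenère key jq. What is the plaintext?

Repeat the key across the ciphertext: jqjqjqjqj
z(25)−j(9): 16 → q
e(4)−q(16): -12≡14 → o
s(18)−j(9): 9 → j
o(14)−q(16): -2≡24 → y
p(15)−j(9): 6 → g
o(14)−q(16): -2≡24 → y
u(20)−j(9): 11 → l
y(24)−q(16): 8 → i
j(9)−j(9): 0 → a

qojygylia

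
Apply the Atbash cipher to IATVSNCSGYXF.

I(8) → R(17)
A(0) → Z(25)
T(19) → G(6)
V(21) → E(4)
S(18) → H(7)
N(13) → M(12)
C(2) → X(23)
S(18) → H(7)
G(6) → T(19)
Y(24) → B(1)
X(23) → C(2)
F(5) → U(20)

RZGEHMXHTBCU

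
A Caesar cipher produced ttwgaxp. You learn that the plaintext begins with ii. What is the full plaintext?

iilvpme

From the crib: t(19)−i(8)=11, so the shift is 11.
Subtract 11 from each ciphertext letter:
t(19): 19−11=8 → i
t(19): 19−11=8 → i
w(22): 22−11=11 → l
g(6): 6−11=-5≡21 → v
a(0): 0−11=-11≡15 → p
x(23): 23−11=12 → m
p(15): 15−11=4 → e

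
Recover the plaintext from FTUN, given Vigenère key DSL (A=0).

Repeat the key across the ciphertext: DSLD
F(5)−D(3): 2 → C
T(19)−S(18): 1 → B
U(20)−L(11): 9 → J
N(13)−D(3): 10 → K

CBJK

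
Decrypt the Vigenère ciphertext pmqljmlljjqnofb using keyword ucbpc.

Repeat the key across the ciphertext: ucbpcucbpcucbpc
p(15)−u(20): -5≡21 → v
m(12)−c(2): 10 → k
q(16)−b(1): 15 → p
l(11)−p(15): -4≡22 → w
j(9)−c(2): 7 → h
m(12)−u(20): -8≡18 → s
l(11)−c(2): 9 → j
l(11)−b(1): 10 → k
j(9)−p(15): -6≡20 → u
j(9)−c(2): 7 → h
q(16)−u(20): -4≡22 → w
n(13)−c(2): 11 → l
o(14)−b(1): 13 → n
f(5)−p(15): -10≡16 → q
b(1)−c(2): -1≡25 → z

vkpwhsjkuhwlnqz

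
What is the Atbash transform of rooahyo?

r(17) → i(8)
o(14) → l(11)
o(14) → l(11)
a(0) → z(25)
h(7) → s(18)
y(24) → b(1)
o(14) → l(11)

illzsbl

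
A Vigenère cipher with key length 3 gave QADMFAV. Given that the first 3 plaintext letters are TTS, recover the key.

Subtract each crib letter from the matching ciphertext letter (mod 26):
Q(16)−T(19)=-3≡23 → X
A(0)−T(19)=-19≡7 → H
D(3)−S(18)=-15≡11 → L

XHL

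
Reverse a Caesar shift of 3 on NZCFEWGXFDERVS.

N(13): 13−3=10 → K
Z(25): 25−3=22 → W
C(2): 2−3=-1≡25 → Z
F(5): 5−3=2 → C
E(4): 4−3=1 → B
W(22): 22−3=19 → T
G(6): 6−3=3 → D
X(23): 23−3=20 → U
F(5): 5−3=2 → C
D(3): 3−3=0 → A
E(4): 4−3=1 → B
R(17): 17−3=14 → O
V(21): 21−3=18 → S
S(18): 18−3=15 → P

KWZCBTDUCABOSP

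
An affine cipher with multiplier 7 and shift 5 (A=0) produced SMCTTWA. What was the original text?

The inverse of 7 mod 26 is 15, since 7·15=105≡1. Apply D(y)=15·(y−5) mod 26:
S(18): 15·(18−5)=195≡13 → N
M(12): 15·(12−5)=105≡1 → B
C(2): 15·(2−5)=-45≡7 → H
T(19): 15·(19−5)=210≡2 → C
T(19): 15·(19−5)=210≡2 → C
W(22): 15·(22−5)=255≡21 → V
A(0): 15·(0−5)=-75≡3 → D

NBHCCVD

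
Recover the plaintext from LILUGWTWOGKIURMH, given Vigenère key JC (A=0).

Repeat the key across the ciphertext: JCJCJCJCJCJCJCJC
L(11)−J(9): 2 → C
I(8)−C(2): 6 → G
L(11)−J(9): 2 → C
U(20)−C(2): 18 → S
G(6)−J(9): -3≡23 → X
W(22)−C(2): 20 → U
T(19)−J(9): 10 → K
W(22)−C(2): 20 → U
O(14)−J(9): 5 → F
G(6)−C(2): 4 → E
K(10)−J(9): 1 → B
I(8)−C(2): 6 → G
U(20)−J(9): 11 → L
R(17)−C(2): 15 → P
M(12)−J(9): 3 → D
H(7)−C(2): 5 → F

CGCSXUKUFEBGLPDF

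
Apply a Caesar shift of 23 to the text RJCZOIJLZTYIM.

OGZWLFGIWQVFJ

R(17): 17+23=40≡14 → O
J(9): 9+23=32≡6 → G
C(2): 2+23=25 → Z
Z(25): 25+23=48≡22 → W
O(14): 14+23=37≡11 → L
I(8): 8+23=31≡5 → F
J(9): 9+23=32≡6 → G
L(11): 11+23=34≡8 → I
Z(25): 25+23=48≡22 → W
T(19): 19+23=42≡16 → Q
Y(24): 24+23=47≡21 → V
I(8): 8+23=31≡5 → F
M(12): 12+23=35≡9 → J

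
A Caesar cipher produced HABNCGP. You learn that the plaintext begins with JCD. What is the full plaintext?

JCDPEIR

From the crib: H(7)−J(9)=-2≡24, so the shift is 24.
Subtract 24 from each ciphertext letter:
H(7): 7−24=-17≡9 → J
A(0): 0−24=-24≡2 → C
B(1): 1−24=-23≡3 → D
N(13): 13−24=-11≡15 → P
C(2): 2−24=-22≡4 → E
G(6): 6−24=-18≡8 → I
P(15): 15−24=-9≡17 → R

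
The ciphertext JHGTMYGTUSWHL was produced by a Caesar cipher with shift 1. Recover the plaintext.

IGFSLXFSTRVGK

J(9): 9−1=8 → I
H(7): 7−1=6 → G
G(6): 6−1=5 → F
T(19): 19−1=18 → S
M(12): 12−1=11 → L
Y(24): 24−1=23 → X
G(6): 6−1=5 → F
T(19): 19−1=18 → S
U(20): 20−1=19 → T
S(18): 18−1=17 → R
W(22): 22−1=21 → V
H(7): 7−1=6 → G
L(11): 11−1=10 → K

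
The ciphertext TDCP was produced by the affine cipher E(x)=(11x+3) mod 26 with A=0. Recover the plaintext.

The inverse of 11 mod 26 is 19, since 11·19=209≡1. Apply D(y)=19·(y−3) mod 26:
T(19): 19·(19−3)=304≡18 → S
D(3): 19·(3−3)=0 → A
C(2): 19·(2−3)=-19≡7 → H
P(15): 19·(15−3)=228≡20 → U

SAHU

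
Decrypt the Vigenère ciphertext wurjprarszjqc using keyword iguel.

Repeat the key across the ciphertext: igueligueligu
w(22)−i(8): 14 → o
u(20)−g(6): 14 → o
r(17)−u(20): -3≡23 → x
j(9)−e(4): 5 → f
p(15)−l(11): 4 → e
r(17)−i(8): 9 → j
a(0)−g(6): -6≡20 → u
r(17)−u(20): -3≡23 → x
s(18)−e(4): 14 → o
z(25)−l(11): 14 → o
j(9)−i(8): 1 → b
q(16)−g(6): 10 → k
c(2)−u(20): -18≡8 → i

ooxfejuxoobki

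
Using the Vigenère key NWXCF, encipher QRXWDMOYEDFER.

DNUYIZKVGISAO

Repeat the key across the message: NWXCFNWXCFNWX
Q(16)+N(13): 29≡3 → D
R(17)+W(22): 39≡13 → N
X(23)+X(23): 46≡20 → U
W(22)+C(2): 24 → Y
D(3)+F(5): 8 → I
M(12)+N(13): 25 → Z
O(14)+W(22): 36≡10 → K
Y(24)+X(23): 47≡21 → V
E(4)+C(2): 6 → G
D(3)+F(5): 8 → I
F(5)+N(13): 18 → S
E(4)+W(22): 26≡0 → A
R(17)+X(23): 40≡14 → O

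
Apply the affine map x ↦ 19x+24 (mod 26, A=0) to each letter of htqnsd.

h(7): 19·7+24=157≡1 → b
t(19): 19·19+24=385≡21 → v
q(16): 19·16+24=328≡16 → q
n(13): 19·13+24=271≡11 → l
s(18): 19·18+24=366≡2 → c
d(3): 19·3+24=81≡3 → d

bvqlcd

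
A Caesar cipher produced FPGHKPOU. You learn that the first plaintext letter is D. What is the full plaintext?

DNEFINMS

From the crib: F(5)−D(3)=2, so the shift is 2.
Subtract 2 from each ciphertext letter:
F(5): 5−2=3 → D
P(15): 15−2=13 → N
G(6): 6−2=4 → E
H(7): 7−2=5 → F
K(10): 10−2=8 → I
P(15): 15−2=13 → N
O(14): 14−2=12 → M
U(20): 20−2=18 → S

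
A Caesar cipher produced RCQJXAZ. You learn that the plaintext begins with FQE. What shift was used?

From the crib: R(17)−F(5)=12, so the shift is 12.

12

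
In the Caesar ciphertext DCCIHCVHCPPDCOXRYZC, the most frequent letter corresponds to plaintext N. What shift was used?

The most frequent ciphertext letter is C (appears 6 times).
C is position 2; N is position 13.
Shift = -11≡15.

15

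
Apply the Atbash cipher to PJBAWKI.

KQYZDPR

P(15) → K(10)
J(9) → Q(16)
B(1) → Y(24)
A(0) → Z(25)
W(22) → D(3)
K(10) → P(15)
I(8) → R(17)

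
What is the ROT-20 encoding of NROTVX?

HLINPR

N(13): 13+20=33≡7 → H
R(17): 17+20=37≡11 → L
O(14): 14+20=34≡8 → I
T(19): 19+20=39≡13 → N
V(21): 21+20=41≡15 → P
X(23): 23+20=43≡17 → R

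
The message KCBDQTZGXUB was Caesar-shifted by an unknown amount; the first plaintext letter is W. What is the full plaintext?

WONPCFLSJGN

From the crib: K(10)−W(22)=-12≡14, so the shift is 14.
Subtract 14 from each ciphertext letter:
K(10): 10−14=-4≡22 → W
C(2): 2−14=-12≡14 → O
B(1): 1−14=-13≡13 → N
D(3): 3−14=-11≡15 → P
Q(16): 16−14=2 → C
T(19): 19−14=5 → F
Z(25): 25−14=11 → L
G(6): 6−14=-8≡18 → S
X(23): 23−14=9 → J
U(20): 20−14=6 → G
B(1): 1−14=-13≡13 → N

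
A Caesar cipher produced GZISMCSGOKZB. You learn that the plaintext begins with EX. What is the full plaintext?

EXGQKAQEMIXZ

From the crib: G(6)−E(4)=2, so the shift is 2.
Subtract 2 from each ciphertext letter:
G(6): 6−2=4 → E
Z(25): 25−2=23 → X
I(8): 8−2=6 → G
S(18): 18−2=16 → Q
M(12): 12−2=10 → K
C(2): 2−2=0 → A
S(18): 18−2=16 → Q
G(6): 6−2=4 → E
O(14): 14−2=12 → M
K(10): 10−2=8 → I
Z(25): 25−2=23 → X
B(1): 1−2=-1≡25 → Z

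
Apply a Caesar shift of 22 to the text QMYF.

Q(16): 16+22=38≡12 → M
M(12): 12+22=34≡8 → I
Y(24): 24+22=46≡20 → U
F(5): 5+22=27≡1 → B

MIUB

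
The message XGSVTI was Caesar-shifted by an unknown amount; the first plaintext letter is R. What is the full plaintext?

RAMPNC

From the crib: X(23)−R(17)=6, so the shift is 6.
Subtract 6 from each ciphertext letter:
X(23): 23−6=17 → R
G(6): 6−6=0 → A
S(18): 18−6=12 → M
V(21): 21−6=15 → P
T(19): 19−6=13 → N
I(8): 8−6=2 → C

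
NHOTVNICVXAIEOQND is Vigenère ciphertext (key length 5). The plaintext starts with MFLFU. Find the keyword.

Subtract each crib letter from the matching ciphertext letter (mod 26):
N(13)−M(12)=1 → B
H(7)−F(5)=2 → C
O(14)−L(11)=3 → D
T(19)−F(5)=14 → O
V(21)−U(20)=1 → B

BCDOB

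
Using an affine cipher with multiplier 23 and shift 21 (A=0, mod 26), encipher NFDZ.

IGMY

N(13): 23·13+21=320≡8 → I
F(5): 23·5+21=136≡6 → G
D(3): 23·3+21=90≡12 → M
Z(25): 23·25+21=596≡24 → Y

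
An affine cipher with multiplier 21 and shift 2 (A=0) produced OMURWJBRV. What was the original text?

The inverse of 21 mod 26 is 5, since 21·5=105≡1. Apply D(y)=5·(y−2) mod 26:
O(14): 5·(14−2)=60≡8 → I
M(12): 5·(12−2)=50≡24 → Y
U(20): 5·(20−2)=90≡12 → M
R(17): 5·(17−2)=75≡23 → X
W(22): 5·(22−2)=100≡22 → W
J(9): 5·(9−2)=35≡9 → J
B(1): 5·(1−2)=-5≡21 → V
R(17): 5·(17−2)=75≡23 → X
V(21): 5·(21−2)=95≡17 → R

IYMXWJVXR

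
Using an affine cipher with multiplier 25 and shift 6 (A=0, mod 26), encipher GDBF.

G(6): 25·6+6=156≡0 → A
D(3): 25·3+6=81≡3 → D
B(1): 25·1+6=31≡5 → F
F(5): 25·5+6=131≡1 → B

ADFB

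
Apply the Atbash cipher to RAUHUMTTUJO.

R(17) → I(8)
A(0) → Z(25)
U(20) → F(5)
H(7) → S(18)
U(20) → F(5)
M(12) → N(13)
T(19) → G(6)
T(19) → G(6)
U(20) → F(5)
J(9) → Q(16)
O(14) → L(11)

IZFSFNGGFQL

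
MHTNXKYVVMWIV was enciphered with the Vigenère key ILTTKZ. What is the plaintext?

EWAUNLQKCTMJN

Repeat the key across the ciphertext: ILTTKZILTTKZI
M(12)−I(8): 4 → E
H(7)−L(11): -4≡22 → W
T(19)−T(19): 0 → A
N(13)−T(19): -6≡20 → U
X(23)−K(10): 13 → N
K(10)−Z(25): -15≡11 → L
Y(24)−I(8): 16 → Q
V(21)−L(11): 10 → K
V(21)−T(19): 2 → C
M(12)−T(19): -7≡19 → T
W(22)−K(10): 12 → M
I(8)−Z(25): -17≡9 → J
V(21)−I(8): 13 → N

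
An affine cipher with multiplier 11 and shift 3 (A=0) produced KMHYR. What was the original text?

DPYJG

The inverse of 11 mod 26 is 19, since 11·19=209≡1. Apply D(y)=19·(y−3) mod 26:
K(10): 19·(10−3)=133≡3 → D
M(12): 19·(12−3)=171≡15 → P
H(7): 19·(7−3)=76≡24 → Y
Y(24): 19·(24−3)=399≡9 → J
R(17): 19·(17−3)=266≡6 → G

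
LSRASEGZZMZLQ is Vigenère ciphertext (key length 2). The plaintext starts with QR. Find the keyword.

Subtract each crib letter from the matching ciphertext letter (mod 26):
L(11)−Q(16)=-5≡21 → V
S(18)−R(17)=1 → B

VB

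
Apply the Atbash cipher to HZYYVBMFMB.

SABBEYNUNY

H(7) → S(18)
Z(25) → A(0)
Y(24) → B(1)
Y(24) → B(1)
V(21) → E(4)
B(1) → Y(24)
M(12) → N(13)
F(5) → U(20)
M(12) → N(13)
B(1) → Y(24)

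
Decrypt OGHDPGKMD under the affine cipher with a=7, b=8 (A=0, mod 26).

MWLDBWEID

The inverse of 7 mod 26 is 15, since 7·15=105≡1. Apply D(y)=15·(y−8) mod 26:
O(14): 15·(14−8)=90≡12 → M
G(6): 15·(6−8)=-30≡22 → W
H(7): 15·(7−8)=-15≡11 → L
D(3): 15·(3−8)=-75≡3 → D
P(15): 15·(15−8)=105≡1 → B
G(6): 15·(6−8)=-30≡22 → W
K(10): 15·(10−8)=30≡4 → E
M(12): 15·(12−8)=60≡8 → I
D(3): 15·(3−8)=-75≡3 → D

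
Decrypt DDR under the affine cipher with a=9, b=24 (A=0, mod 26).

PPF

The inverse of 9 mod 26 is 3, since 9·3=27≡1. Apply D(y)=3·(y−24) mod 26:
D(3): 3·(3−24)=-63≡15 → P
D(3): 3·(3−24)=-63≡15 → P
R(17): 3·(17−24)=-21≡5 → F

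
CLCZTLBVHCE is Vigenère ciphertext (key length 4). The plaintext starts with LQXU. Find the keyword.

Subtract each crib letter from the matching ciphertext letter (mod 26):
C(2)−L(11)=-9≡17 → R
L(11)−Q(16)=-5≡21 → V
C(2)−X(23)=-21≡5 → F
Z(25)−U(20)=5 → F

RVFF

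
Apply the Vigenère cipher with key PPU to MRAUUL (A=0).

BGUJJF

Repeat the key across the message: PPUPPU
M(12)+P(15): 27≡1 → B
R(17)+P(15): 32≡6 → G
A(0)+U(20): 20 → U
U(20)+P(15): 35≡9 → J
U(20)+P(15): 35≡9 → J
L(11)+U(20): 31≡5 → F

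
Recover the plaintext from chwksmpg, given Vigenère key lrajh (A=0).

rqwblbyg

Repeat the key across the ciphertext: lrajhlra
c(2)−l(11): -9≡17 → r
h(7)−r(17): -10≡16 → q
w(22)−a(0): 22 → w
k(10)−j(9): 1 → b
s(18)−h(7): 11 → l
m(12)−l(11): 1 → b
p(15)−r(17): -2≡24 → y
g(6)−a(0): 6 → g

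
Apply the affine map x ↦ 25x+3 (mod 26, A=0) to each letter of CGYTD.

BXFKA

C(2): 25·2+3=53≡1 → B
G(6): 25·6+3=153≡23 → X
Y(24): 25·24+3=603≡5 → F
T(19): 25·19+3=478≡10 → K
D(3): 25·3+3=78≡0 → A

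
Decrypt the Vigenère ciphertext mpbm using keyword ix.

estp

Repeat the key across the ciphertext: ixix
m(12)−i(8): 4 → e
p(15)−x(23): -8≡18 → s
b(1)−i(8): -7≡19 → t
m(12)−x(23): -11≡15 → p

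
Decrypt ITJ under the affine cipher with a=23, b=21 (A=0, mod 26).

NSE

The inverse of 23 mod 26 is 17, since 23·17=391≡1. Apply D(y)=17·(y−21) mod 26:
I(8): 17·(8−21)=-221≡13 → N
T(19): 17·(19−21)=-34≡18 → S
J(9): 17·(9−21)=-204≡4 → E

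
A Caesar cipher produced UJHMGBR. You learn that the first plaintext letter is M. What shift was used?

8

From the crib: U(20)−M(12)=8, so the shift is 8.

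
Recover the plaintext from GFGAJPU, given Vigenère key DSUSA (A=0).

DNMIJMC

Repeat the key across the ciphertext: DSUSADS
G(6)−D(3): 3 → D
F(5)−S(18): -13≡13 → N
G(6)−U(20): -14≡12 → M
A(0)−S(18): -18≡8 → I
J(9)−A(0): 9 → J
P(15)−D(3): 12 → M
U(20)−S(18): 2 → C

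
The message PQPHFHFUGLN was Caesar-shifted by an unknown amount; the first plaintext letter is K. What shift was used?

5

From the crib: P(15)−K(10)=5, so the shift is 5.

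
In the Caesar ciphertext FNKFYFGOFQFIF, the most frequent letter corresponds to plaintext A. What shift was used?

The most frequent ciphertext letter is F (appears 6 times).
F is position 5; A is position 0.
Shift = 5.

5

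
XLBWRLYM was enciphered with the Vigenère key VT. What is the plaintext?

CSGDWSDT

Repeat the key across the ciphertext: VTVTVTVT
X(23)−V(21): 2 → C
L(11)−T(19): -8≡18 → S
B(1)−V(21): -20≡6 → G
W(22)−T(19): 3 → D
R(17)−V(21): -4≡22 → W
L(11)−T(19): -8≡18 → S
Y(24)−V(21): 3 → D
M(12)−T(19): -7≡19 → T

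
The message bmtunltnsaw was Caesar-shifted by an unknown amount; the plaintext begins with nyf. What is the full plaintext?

From the crib: b(1)−n(13)=-12≡14, so the shift is 14.
Subtract 14 from each ciphertext letter:
b(1): 1−14=-13≡13 → n
m(12): 12−14=-2≡24 → y
t(19): 19−14=5 → f
u(20): 20−14=6 → g
n(13): 13−14=-1≡25 → z
l(11): 11−14=-3≡23 → x
t(19): 19−14=5 → f
n(13): 13−14=-1≡25 → z
s(18): 18−14=4 → e
a(0): 0−14=-14≡12 → m
w(22): 22−14=8 → i

nyfgzxfzemi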